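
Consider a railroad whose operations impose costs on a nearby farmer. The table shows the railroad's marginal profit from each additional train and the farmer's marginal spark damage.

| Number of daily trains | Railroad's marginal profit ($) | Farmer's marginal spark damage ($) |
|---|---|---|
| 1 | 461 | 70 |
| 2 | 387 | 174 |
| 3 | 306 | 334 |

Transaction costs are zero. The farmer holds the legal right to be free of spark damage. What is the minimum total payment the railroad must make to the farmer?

Efficient level: marginal profit ≥ marginal spark damage through level 2, so k* = 2.
With the farmer holding the right, the railroad must at least compensate total damage at k*: 70 + 174 = 244.

$244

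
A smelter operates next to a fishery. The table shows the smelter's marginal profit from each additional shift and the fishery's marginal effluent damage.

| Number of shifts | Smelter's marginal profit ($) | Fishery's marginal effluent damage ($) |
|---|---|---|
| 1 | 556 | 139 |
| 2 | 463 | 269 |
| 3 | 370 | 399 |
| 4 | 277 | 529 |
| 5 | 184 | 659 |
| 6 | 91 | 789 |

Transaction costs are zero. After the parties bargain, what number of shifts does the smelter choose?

2

Bargaining reaches the level where marginal profit last exceeds marginal effluent damage.
That holds through level 2 (463 ≥ 269) but not at 3 (370 < 399).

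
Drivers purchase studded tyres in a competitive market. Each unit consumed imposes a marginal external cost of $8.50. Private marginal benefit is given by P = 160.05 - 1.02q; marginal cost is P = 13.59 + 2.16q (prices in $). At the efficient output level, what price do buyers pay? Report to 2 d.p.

Social marginal benefit = demand − MEC = 151.55 - 1.02q.
Set SMB = MC: 151.55 - 1.02q = 13.59 + 2.16q → q* = 43.3836.
Consumer price on the demand curve at q*: 160.05 − 1.02×43.3836 = 115.7987.

P = $115.80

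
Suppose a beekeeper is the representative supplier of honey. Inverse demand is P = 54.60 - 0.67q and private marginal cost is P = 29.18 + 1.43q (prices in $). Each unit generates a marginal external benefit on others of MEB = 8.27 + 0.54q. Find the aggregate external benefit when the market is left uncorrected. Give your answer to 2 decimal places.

$139.67

Market equilibrium (private): 29.18 + 1.43q = 54.60 - 0.67q → q_m = 12.1048.
Total external benefit = ∫₀^{q_m} (8.27 + 0.54q) dq = 8.27×12.1048 + ½×0.54×12.1048² = 139.6688.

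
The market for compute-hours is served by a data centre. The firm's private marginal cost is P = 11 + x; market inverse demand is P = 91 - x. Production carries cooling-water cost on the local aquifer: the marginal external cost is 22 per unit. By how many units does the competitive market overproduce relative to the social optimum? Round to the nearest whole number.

Market equilibrium (private): 11 + x = 91 - x → x_m = 40.0000.
Social marginal cost = private MC + MEC = 33 + x.
Set SMC = demand: 33 + x = 91 - x → x* = 29.0000.
Gap = |40.0000 − 29.0000| = 11.0000.

11 units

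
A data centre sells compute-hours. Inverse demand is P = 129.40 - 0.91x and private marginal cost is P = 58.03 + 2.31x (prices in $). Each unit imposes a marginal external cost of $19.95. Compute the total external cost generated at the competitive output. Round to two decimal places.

Market equilibrium (private): 58.03 + 2.31x = 129.40 - 0.91x → x_m = 22.1646.
Total external cost = MEC × x_m = 19.95 × 22.1646 = 442.1838.

$442.18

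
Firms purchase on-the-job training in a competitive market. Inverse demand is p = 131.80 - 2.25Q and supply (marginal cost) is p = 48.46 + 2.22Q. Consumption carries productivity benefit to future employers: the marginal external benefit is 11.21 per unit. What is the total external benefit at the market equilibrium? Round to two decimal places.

Market equilibrium (private): 48.46 + 2.22Q = 131.80 - 2.25Q → Q_m = 18.6443.
Total external benefit = MEB × Q_m = 11.21 × 18.6443 = 209.0026.

209.00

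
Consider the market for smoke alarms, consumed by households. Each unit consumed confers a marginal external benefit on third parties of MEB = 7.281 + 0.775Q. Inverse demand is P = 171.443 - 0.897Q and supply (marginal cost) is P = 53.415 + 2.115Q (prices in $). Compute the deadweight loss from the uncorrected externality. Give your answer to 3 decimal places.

Market equilibrium (private): 53.415 + 2.115Q = 171.443 - 0.897Q → Q_m = 39.1859.
Social marginal benefit = demand + MEB = 178.724 - 0.122Q.
Set SMB = MC: 178.724 - 0.122Q = 53.415 + 2.115Q → Q* = 56.0165.
The loss is the area between SMB and MC from Q* to Q_m; with linear curves that's a triangle of height MEB(Q_m).
DWL = ½ × 16.8306 × 37.6501 = 316.8369.

DWL = $316.837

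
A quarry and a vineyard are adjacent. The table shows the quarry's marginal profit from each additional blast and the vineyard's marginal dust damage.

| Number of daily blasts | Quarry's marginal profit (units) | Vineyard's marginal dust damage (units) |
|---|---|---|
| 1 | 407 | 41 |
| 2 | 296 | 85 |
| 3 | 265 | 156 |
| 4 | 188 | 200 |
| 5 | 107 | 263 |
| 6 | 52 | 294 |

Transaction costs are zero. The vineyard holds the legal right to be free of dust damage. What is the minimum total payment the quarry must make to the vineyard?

282

Efficient level: marginal profit ≥ marginal dust damage through level 3, so k* = 3.
With the vineyard holding the right, the quarry must at least compensate total damage at k*: 41 + 85 + 156 = 282.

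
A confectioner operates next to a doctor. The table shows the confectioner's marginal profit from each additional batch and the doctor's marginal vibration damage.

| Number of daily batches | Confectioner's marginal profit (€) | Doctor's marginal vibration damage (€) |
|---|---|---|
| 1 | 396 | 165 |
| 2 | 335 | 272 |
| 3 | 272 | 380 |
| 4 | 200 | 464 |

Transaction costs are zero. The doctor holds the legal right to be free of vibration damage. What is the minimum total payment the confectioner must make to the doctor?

€437

Efficient level: marginal profit ≥ marginal vibration damage through level 2, so k* = 2.
With the doctor holding the right, the confectioner must at least compensate total damage at k*: 165 + 272 = 437.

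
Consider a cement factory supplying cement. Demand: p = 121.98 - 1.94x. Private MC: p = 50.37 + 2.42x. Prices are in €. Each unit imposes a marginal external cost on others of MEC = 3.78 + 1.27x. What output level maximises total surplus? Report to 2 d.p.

Social marginal cost = private MC + MEC = 54.15 + 3.69x.
Set SMC = demand: 54.15 + 3.69x = 121.98 - 1.94x → x* = 12.0480.

x* = 12.05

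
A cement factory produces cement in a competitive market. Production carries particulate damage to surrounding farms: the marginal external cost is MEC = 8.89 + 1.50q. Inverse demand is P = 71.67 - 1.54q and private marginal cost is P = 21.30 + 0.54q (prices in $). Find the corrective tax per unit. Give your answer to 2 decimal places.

tax = $26.27 per unit

Social marginal cost = private MC + MEC = 30.19 + 2.04q.
Set SMC = demand: 30.19 + 2.04q = 71.67 - 1.54q → q* = 11.5866.
The Pigouvian tax equals MEC at q*: 8.89 + 1.50×11.5866 = 26.2699.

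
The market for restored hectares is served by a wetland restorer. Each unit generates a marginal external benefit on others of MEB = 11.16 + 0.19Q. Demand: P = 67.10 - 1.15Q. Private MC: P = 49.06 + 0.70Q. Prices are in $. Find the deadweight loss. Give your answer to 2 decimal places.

DWL = $51.00

Market equilibrium (private): 49.06 + 0.70Q = 67.10 - 1.15Q → Q_m = 9.7514.
Social marginal cost = private MC − MEB = 37.90 + 0.51Q.
Set SMC = demand: 37.90 + 0.51Q = 67.10 - 1.15Q → Q* = 17.5904.
The loss is the area between SMC and demand from Q* to Q_m; with linear curves that's a triangle of height MEB(Q_m).
DWL = ½ × 7.8390 × 13.0128 = 51.0037.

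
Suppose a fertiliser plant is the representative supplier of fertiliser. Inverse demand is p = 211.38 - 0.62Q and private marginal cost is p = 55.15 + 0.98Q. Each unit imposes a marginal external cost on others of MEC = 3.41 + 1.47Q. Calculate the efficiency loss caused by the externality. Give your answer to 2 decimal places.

DWL = 3516.81

Market equilibrium (private): 55.15 + 0.98Q = 211.38 - 0.62Q → Q_m = 97.6438.
Social marginal cost = private MC + MEC = 58.56 + 2.45Q.
Set SMC = demand: 58.56 + 2.45Q = 211.38 - 0.62Q → Q* = 49.7785.
Between Q* and Q_m the wedge SMC − demand runs linearly from 0 to MEC(Q_m), so the loss is a triangle.
DWL = ½ × 47.8653 × 146.9463 = 3516.8144.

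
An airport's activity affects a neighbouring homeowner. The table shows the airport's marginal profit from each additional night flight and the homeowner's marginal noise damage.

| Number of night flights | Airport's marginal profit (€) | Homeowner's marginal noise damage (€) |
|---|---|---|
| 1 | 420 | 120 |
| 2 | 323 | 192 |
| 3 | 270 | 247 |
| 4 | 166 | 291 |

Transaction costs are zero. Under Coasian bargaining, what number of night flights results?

Bargaining reaches the level where marginal profit last exceeds marginal noise damage.
That holds through level 3 (270 ≥ 247) but not at 4 (166 < 291).

3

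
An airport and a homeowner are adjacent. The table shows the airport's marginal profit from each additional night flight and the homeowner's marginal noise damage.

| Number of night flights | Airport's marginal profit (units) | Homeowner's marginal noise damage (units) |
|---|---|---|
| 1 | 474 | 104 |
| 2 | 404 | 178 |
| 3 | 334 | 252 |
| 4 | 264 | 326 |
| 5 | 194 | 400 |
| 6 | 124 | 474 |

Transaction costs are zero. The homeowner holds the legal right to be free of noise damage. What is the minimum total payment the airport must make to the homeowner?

534

Efficient level: marginal profit ≥ marginal noise damage through level 3, so k* = 3.
With the homeowner holding the right, the airport must at least compensate total damage at k*: 104 + 178 + 252 = 534.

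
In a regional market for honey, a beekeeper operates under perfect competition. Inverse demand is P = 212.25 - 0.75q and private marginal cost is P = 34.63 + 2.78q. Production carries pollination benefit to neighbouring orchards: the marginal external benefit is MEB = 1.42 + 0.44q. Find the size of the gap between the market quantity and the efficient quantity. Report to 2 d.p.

Market equilibrium (private): 34.63 + 2.78q = 212.25 - 0.75q → q_m = 50.3173.
Social marginal cost = private MC − MEB = 33.21 + 2.34q.
Set SMC = demand: 33.21 + 2.34q = 212.25 - 0.75q → q* = 57.9417.
Gap = |50.3173 − 57.9417| = 7.6244.

7.62 units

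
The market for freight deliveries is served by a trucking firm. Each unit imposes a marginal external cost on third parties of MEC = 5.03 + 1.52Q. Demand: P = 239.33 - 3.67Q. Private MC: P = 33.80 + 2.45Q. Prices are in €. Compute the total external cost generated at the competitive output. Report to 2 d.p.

€1026.08

Market equilibrium (private): 33.80 + 2.45Q = 239.33 - 3.67Q → Q_m = 33.5833.
Total external cost = ∫₀^{Q_m} (5.03 + 1.52Q) dQ = 5.03×33.5833 + ½×1.52×33.5833² = 1026.0809.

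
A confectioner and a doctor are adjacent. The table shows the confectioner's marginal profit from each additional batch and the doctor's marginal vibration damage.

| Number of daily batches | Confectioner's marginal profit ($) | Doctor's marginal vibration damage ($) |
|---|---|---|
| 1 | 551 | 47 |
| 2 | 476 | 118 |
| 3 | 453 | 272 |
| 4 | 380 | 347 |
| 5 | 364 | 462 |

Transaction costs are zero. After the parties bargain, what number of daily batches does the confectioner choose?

4

Bargaining reaches the level where marginal profit last exceeds marginal vibration damage.
That holds through level 4 (380 ≥ 347) but not at 5 (364 < 462).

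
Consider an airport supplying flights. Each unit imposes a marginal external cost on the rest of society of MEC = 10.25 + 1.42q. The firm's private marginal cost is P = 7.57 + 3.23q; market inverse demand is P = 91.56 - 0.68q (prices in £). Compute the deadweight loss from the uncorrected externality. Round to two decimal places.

Market equilibrium (private): 7.57 + 3.23q = 91.56 - 0.68q → q_m = 21.4808.
Social marginal cost = private MC + MEC = 17.82 + 4.65q.
Set SMC = demand: 17.82 + 4.65q = 91.56 - 0.68q → q* = 13.8349.
The loss is the area between SMC and demand from q* to q_m; with linear curves that's a triangle of height MEC(q_m).
DWL = ½ × 7.6459 × 40.7528 = 155.7959.

DWL = £155.80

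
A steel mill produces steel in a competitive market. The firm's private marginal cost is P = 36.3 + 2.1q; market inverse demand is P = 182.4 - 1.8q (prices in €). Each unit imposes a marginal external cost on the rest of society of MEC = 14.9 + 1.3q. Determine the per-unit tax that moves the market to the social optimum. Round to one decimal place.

Social marginal cost = private MC + MEC = 51.2 + 3.4q.
Set SMC = demand: 51.2 + 3.4q = 182.4 - 1.8q → q* = 25.2308.
The Pigouvian tax equals MEC at q*: 14.9 + 1.3×25.2308 = 47.7000.

tax = €47.7 per unit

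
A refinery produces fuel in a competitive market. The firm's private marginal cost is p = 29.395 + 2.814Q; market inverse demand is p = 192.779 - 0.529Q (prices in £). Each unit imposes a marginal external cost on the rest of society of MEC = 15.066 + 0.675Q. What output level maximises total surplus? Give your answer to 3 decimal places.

Social marginal cost = private MC + MEC = 44.461 + 3.489Q.
Set SMC = demand: 44.461 + 3.489Q = 192.779 - 0.529Q → Q* = 36.9134.

Q* = 36.913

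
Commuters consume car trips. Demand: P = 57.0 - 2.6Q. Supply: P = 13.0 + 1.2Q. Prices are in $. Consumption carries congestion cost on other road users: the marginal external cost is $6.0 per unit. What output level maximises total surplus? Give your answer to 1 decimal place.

Q* = 10.0

Social marginal benefit = demand − MEC = 51.0 - 2.6Q.
Set SMB = MC: 51.0 - 2.6Q = 13.0 + 1.2Q → Q* = 10.0000.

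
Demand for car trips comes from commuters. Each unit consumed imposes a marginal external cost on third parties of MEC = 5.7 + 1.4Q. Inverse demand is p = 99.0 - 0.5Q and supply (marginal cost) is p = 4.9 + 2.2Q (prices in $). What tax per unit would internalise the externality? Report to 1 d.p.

tax = $35.9 per unit

Social marginal benefit = demand − MEC = 93.3 - 1.9Q.
Set SMB = MC: 93.3 - 1.9Q = 4.9 + 2.2Q → Q* = 21.5610.
The Pigouvian tax equals MEC at Q*: 5.7 + 1.4×21.5610 = 35.8854.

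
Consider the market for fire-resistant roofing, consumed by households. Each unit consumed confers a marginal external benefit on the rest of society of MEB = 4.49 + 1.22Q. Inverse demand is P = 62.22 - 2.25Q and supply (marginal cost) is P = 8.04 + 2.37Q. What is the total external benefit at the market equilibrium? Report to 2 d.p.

Market equilibrium (private): 8.04 + 2.37Q = 62.22 - 2.25Q → Q_m = 11.7273.
Total external benefit = ∫₀^{Q_m} (4.49 + 1.22Q) dQ = 4.49×11.7273 + ½×1.22×11.7273² = 136.5486.

136.55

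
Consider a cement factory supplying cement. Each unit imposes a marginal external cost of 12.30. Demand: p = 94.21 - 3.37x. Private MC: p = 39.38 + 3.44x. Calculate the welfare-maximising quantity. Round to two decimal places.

x* = 6.25

Social marginal cost = private MC + MEC = 51.68 + 3.44x.
Set SMC = demand: 51.68 + 3.44x = 94.21 - 3.37x → x* = 6.2452.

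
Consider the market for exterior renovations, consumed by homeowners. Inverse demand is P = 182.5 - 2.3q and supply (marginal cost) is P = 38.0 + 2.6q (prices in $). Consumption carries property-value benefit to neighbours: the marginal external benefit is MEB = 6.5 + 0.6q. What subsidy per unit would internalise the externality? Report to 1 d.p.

Social marginal benefit = demand + MEB = 189.0 - 1.7q.
Set SMB = MC: 189.0 - 1.7q = 38.0 + 2.6q → q* = 35.1163.
The Pigouvian subsidy equals MEB at q*: 6.5 + 0.6×35.1163 = 27.5698.

subsidy = $27.6 per unit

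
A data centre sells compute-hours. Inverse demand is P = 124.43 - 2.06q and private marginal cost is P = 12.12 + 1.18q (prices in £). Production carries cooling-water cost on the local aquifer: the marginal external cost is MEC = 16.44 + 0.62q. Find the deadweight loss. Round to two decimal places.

DWL = £186.37

Market equilibrium (private): 12.12 + 1.18q = 124.43 - 2.06q → q_m = 34.6636.
Social marginal cost = private MC + MEC = 28.56 + 1.80q.
Set SMC = demand: 28.56 + 1.80q = 124.43 - 2.06q → q* = 24.8368.
The welfare-loss triangle has base |q_m − q*| and height MEC(q_m) (the vertical gap between SMC and demand is zero at q* and MEC at q_m).
DWL = ½ × 9.8268 × 37.9314 = 186.3721.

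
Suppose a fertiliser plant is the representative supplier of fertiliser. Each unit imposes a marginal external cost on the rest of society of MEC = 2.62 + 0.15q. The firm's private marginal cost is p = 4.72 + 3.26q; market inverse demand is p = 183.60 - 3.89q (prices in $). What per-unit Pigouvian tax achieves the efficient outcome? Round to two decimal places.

Social marginal cost = private MC + MEC = 7.34 + 3.41q.
Set SMC = demand: 7.34 + 3.41q = 183.60 - 3.89q → q* = 24.1452.
The Pigouvian tax equals MEC at q*: 2.62 + 0.15×24.1452 = 6.2418.

tax = $6.24 per unit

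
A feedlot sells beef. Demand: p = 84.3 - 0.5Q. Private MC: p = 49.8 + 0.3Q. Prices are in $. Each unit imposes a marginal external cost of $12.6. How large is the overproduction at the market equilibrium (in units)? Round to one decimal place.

Market equilibrium (private): 49.8 + 0.3Q = 84.3 - 0.5Q → Q_m = 43.1250.
Social marginal cost = private MC + MEC = 62.4 + 0.3Q.
Set SMC = demand: 62.4 + 0.3Q = 84.3 - 0.5Q → Q* = 27.3750.
Gap = |43.1250 − 27.3750| = 15.7500.

15.8 units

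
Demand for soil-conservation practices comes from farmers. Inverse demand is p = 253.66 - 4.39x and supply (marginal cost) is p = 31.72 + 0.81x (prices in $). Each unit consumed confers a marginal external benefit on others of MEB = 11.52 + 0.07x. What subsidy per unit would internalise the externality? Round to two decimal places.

subsidy = $14.71 per unit

Social marginal benefit = demand + MEB = 265.18 - 4.32x.
Set SMB = MC: 265.18 - 4.32x = 31.72 + 0.81x → x* = 45.5088.
The Pigouvian subsidy equals MEB at x*: 11.52 + 0.07×45.5088 = 14.7056.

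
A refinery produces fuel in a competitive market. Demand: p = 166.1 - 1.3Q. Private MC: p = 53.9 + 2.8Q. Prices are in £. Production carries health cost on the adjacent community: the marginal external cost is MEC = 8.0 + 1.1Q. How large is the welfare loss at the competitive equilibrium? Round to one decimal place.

DWL = £139.6

Market equilibrium (private): 53.9 + 2.8Q = 166.1 - 1.3Q → Q_m = 27.3659.
Social marginal cost = private MC + MEC = 61.9 + 3.9Q.
Set SMC = demand: 61.9 + 3.9Q = 166.1 - 1.3Q → Q* = 20.0385.
The welfare-loss triangle has base |Q_m − Q*| and height MEC(Q_m) (the vertical gap between SMC and demand is zero at Q* and MEC at Q_m).
DWL = ½ × 7.3274 × 38.1024 = 139.5958.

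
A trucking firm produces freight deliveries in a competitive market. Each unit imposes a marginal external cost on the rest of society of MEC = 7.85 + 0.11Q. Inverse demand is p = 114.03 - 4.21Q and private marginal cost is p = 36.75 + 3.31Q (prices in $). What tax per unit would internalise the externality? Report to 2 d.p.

tax = $8.85 per unit

Social marginal cost = private MC + MEC = 44.60 + 3.42Q.
Set SMC = demand: 44.60 + 3.42Q = 114.03 - 4.21Q → Q* = 9.0996.
The Pigouvian tax equals MEC at Q*: 7.85 + 0.11×9.0996 = 8.8510.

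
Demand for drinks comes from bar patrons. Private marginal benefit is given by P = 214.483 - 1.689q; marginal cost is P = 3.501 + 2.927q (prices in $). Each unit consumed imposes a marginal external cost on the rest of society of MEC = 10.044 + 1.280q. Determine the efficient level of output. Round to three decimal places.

Social marginal benefit = demand − MEC = 204.439 - 2.969q.
Set SMB = MC: 204.439 - 2.969q = 3.501 + 2.927q → q* = 34.0804.

q* = 34.080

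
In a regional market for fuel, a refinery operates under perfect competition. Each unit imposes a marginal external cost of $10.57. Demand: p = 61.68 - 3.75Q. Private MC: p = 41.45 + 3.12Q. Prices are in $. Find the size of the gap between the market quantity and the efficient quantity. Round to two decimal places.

1.54 units

Market equilibrium (private): 41.45 + 3.12Q = 61.68 - 3.75Q → Q_m = 2.9447.
Social marginal cost = private MC + MEC = 52.02 + 3.12Q.
Set SMC = demand: 52.02 + 3.12Q = 61.68 - 3.75Q → Q* = 1.4061.
Gap = |2.9447 − 1.4061| = 1.5386.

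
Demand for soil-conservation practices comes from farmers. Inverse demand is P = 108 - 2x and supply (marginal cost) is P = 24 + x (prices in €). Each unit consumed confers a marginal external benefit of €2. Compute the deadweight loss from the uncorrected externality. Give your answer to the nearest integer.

Market equilibrium (private): 24 + x = 108 - 2x → x_m = 28.0000.
Social marginal benefit = demand + MEB = 110 - 2x.
Set SMB = MC: 110 - 2x = 24 + x → x* = 28.6667.
Between x* and x_m the wedge SMB − MC runs linearly from 0 to MEB(x_m), so the loss is a triangle.
DWL = ½ × 0.6667 × 2.0000 = 0.6667.

DWL = €1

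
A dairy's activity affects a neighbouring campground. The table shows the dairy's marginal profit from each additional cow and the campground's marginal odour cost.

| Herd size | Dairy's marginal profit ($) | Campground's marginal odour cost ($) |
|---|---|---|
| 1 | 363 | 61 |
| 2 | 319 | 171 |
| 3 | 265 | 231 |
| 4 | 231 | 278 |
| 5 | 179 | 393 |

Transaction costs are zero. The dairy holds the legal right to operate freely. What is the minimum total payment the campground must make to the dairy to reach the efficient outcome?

Left alone the dairy would choose level 5 (marginal profit stays positive).
Efficient level: k* = 3 (marginal profit ≥ marginal odour cost through 3).
The campground must at least cover the dairy's forgone profit from cutting 5→3: 231 + 179 = 410.

$410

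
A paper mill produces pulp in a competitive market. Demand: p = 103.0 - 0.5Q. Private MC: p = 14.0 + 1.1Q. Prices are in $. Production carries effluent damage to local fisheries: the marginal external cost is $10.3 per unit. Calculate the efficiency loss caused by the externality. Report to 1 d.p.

DWL = $33.2

Market equilibrium (private): 14.0 + 1.1Q = 103.0 - 0.5Q → Q_m = 55.6250.
Social marginal cost = private MC + MEC = 24.3 + 1.1Q.
Set SMC = demand: 24.3 + 1.1Q = 103.0 - 0.5Q → Q* = 49.1875.
The welfare-loss triangle has base |Q_m − Q*| and height MEC(Q_m) (the vertical gap between SMC and demand is zero at Q* and MEC at Q_m).
DWL = ½ × 6.4375 × 10.3000 = 33.1531.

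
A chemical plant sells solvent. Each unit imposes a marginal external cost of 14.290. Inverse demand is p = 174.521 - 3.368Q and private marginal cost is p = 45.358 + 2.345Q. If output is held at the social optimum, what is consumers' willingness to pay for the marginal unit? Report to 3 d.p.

P = 106.800

Social marginal cost = private MC + MEC = 59.648 + 2.345Q.
Set SMC = demand: 59.648 + 2.345Q = 174.521 - 3.368Q → Q* = 20.1073.
Consumer price on the demand curve at Q*: 174.521 − 3.368×20.1073 = 106.7996.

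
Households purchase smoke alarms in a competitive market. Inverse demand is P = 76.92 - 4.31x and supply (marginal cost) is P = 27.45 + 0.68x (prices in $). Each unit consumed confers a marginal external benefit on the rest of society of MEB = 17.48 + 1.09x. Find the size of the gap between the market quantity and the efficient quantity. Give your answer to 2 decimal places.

7.25 units

Market equilibrium (private): 27.45 + 0.68x = 76.92 - 4.31x → x_m = 9.9138.
Social marginal benefit = demand + MEB = 94.40 - 3.22x.
Set SMB = MC: 94.40 - 3.22x = 27.45 + 0.68x → x* = 17.1667.
Gap = |9.9138 − 17.1667| = 7.2529.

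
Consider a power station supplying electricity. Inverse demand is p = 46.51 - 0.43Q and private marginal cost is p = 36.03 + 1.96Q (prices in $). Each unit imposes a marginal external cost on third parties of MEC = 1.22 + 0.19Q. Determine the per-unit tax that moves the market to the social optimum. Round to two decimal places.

Social marginal cost = private MC + MEC = 37.25 + 2.15Q.
Set SMC = demand: 37.25 + 2.15Q = 46.51 - 0.43Q → Q* = 3.5891.
The Pigouvian tax equals MEC at Q*: 1.22 + 0.19×3.5891 = 1.9019.

tax = $1.90 per unit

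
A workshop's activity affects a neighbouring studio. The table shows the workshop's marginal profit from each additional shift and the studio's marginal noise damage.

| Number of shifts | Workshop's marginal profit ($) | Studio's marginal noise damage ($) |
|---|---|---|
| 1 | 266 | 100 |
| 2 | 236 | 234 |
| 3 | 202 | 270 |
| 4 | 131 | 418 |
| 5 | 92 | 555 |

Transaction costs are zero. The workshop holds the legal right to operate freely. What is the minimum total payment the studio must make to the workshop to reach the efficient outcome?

$425

Left alone the workshop would choose level 5 (marginal profit stays positive).
Efficient level: k* = 2 (marginal profit ≥ marginal noise damage through 2).
The studio must at least cover the workshop's forgone profit from cutting 5→2: 202 + 131 + 92 = 425.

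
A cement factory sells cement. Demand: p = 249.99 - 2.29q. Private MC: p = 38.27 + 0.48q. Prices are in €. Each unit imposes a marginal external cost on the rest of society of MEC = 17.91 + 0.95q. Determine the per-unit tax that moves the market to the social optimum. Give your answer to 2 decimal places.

Social marginal cost = private MC + MEC = 56.18 + 1.43q.
Set SMC = demand: 56.18 + 1.43q = 249.99 - 2.29q → q* = 52.0995.
The Pigouvian tax equals MEC at q*: 17.91 + 0.95×52.0995 = 67.4045.

tax = €67.40 per unit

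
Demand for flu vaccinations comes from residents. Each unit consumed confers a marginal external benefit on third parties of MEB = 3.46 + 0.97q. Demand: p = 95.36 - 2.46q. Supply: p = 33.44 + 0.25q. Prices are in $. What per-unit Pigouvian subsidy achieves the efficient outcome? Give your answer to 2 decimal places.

subsidy = $39.91 per unit

Social marginal benefit = demand + MEB = 98.82 - 1.49q.
Set SMB = MC: 98.82 - 1.49q = 33.44 + 0.25q → q* = 37.5747.
The Pigouvian subsidy equals MEB at q*: 3.46 + 0.97×37.5747 = 39.9075.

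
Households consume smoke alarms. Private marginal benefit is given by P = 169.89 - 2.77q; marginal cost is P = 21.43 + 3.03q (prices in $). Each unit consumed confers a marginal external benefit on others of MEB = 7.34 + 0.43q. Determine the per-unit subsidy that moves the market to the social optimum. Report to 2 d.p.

Social marginal benefit = demand + MEB = 177.23 - 2.34q.
Set SMB = MC: 177.23 - 2.34q = 21.43 + 3.03q → q* = 29.0130.
The Pigouvian subsidy equals MEB at q*: 7.34 + 0.43×29.0130 = 19.8156.

subsidy = $19.82 per unit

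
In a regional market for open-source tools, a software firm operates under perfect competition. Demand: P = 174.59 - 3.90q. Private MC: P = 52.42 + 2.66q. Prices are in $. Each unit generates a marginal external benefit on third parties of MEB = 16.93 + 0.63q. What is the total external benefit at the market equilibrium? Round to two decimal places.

$424.55

Market equilibrium (private): 52.42 + 2.66q = 174.59 - 3.90q → q_m = 18.6235.
Total external benefit = ∫₀^{q_m} (16.93 + 0.63q) dq = 16.93×18.6235 + ½×0.63×18.6235² = 424.5488.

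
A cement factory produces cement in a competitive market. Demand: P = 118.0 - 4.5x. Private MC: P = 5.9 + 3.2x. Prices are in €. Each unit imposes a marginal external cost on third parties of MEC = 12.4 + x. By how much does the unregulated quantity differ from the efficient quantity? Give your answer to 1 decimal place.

3.1 units

Market equilibrium (private): 5.9 + 3.2x = 118.0 - 4.5x → x_m = 14.5584.
Social marginal cost = private MC + MEC = 18.3 + 4.2x.
Set SMC = demand: 18.3 + 4.2x = 118.0 - 4.5x → x* = 11.4598.
Gap = |14.5584 − 11.4598| = 3.0986.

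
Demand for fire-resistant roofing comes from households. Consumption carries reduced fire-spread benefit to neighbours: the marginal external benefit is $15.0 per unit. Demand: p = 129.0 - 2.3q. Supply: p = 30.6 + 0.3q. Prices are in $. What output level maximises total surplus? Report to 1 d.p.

Social marginal benefit = demand + MEB = 144.0 - 2.3q.
Set SMB = MC: 144.0 - 2.3q = 30.6 + 0.3q → q* = 43.6154.

q* = 43.6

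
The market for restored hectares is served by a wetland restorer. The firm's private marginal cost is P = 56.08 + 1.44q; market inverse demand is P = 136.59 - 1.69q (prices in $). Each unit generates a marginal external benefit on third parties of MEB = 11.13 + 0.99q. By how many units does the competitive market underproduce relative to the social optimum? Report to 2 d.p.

17.10 units

Market equilibrium (private): 56.08 + 1.44q = 136.59 - 1.69q → q_m = 25.7220.
Social marginal cost = private MC − MEB = 44.95 + 0.45q.
Set SMC = demand: 44.95 + 0.45q = 136.59 - 1.69q → q* = 42.8224.
Gap = |25.7220 − 42.8224| = 17.1004.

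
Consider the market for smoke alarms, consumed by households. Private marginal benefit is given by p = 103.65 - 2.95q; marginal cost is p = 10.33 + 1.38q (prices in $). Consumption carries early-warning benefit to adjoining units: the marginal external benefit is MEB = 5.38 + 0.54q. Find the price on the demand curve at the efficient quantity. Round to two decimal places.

P = $26.83

Social marginal benefit = demand + MEB = 109.03 - 2.41q.
Set SMB = MC: 109.03 - 2.41q = 10.33 + 1.38q → q* = 26.0422.
Consumer price on the demand curve at q*: 103.65 − 2.95×26.0422 = 26.8255.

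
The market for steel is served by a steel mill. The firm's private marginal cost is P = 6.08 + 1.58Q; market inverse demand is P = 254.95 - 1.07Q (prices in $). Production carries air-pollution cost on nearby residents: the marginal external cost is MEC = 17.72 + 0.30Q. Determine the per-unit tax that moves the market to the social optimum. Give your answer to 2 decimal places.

tax = $41.23 per unit

Social marginal cost = private MC + MEC = 23.80 + 1.88Q.
Set SMC = demand: 23.80 + 1.88Q = 254.95 - 1.07Q → Q* = 78.3559.
The Pigouvian tax equals MEC at Q*: 17.72 + 0.30×78.3559 = 41.2268.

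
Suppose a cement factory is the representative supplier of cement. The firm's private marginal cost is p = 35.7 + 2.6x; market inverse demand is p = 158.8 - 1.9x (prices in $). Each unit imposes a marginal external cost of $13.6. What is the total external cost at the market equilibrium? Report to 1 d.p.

Market equilibrium (private): 35.7 + 2.6x = 158.8 - 1.9x → x_m = 27.3556.
Total external cost = MEC × x_m = 13.6 × 27.3556 = 372.0362.

$372.0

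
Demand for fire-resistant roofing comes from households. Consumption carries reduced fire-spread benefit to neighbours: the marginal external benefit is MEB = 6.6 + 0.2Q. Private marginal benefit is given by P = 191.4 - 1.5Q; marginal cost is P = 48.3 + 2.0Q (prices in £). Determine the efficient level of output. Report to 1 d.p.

Q* = 45.4

Social marginal benefit = demand + MEB = 198.0 - 1.3Q.
Set SMB = MC: 198.0 - 1.3Q = 48.3 + 2.0Q → Q* = 45.3636.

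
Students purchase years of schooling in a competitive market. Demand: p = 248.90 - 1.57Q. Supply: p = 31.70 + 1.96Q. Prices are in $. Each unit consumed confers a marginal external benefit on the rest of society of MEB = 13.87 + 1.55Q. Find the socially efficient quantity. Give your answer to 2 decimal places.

Social marginal benefit = demand + MEB = 262.77 - 0.02Q.
Set SMB = MC: 262.77 - 0.02Q = 31.70 + 1.96Q → Q* = 116.7020.

Q* = 116.70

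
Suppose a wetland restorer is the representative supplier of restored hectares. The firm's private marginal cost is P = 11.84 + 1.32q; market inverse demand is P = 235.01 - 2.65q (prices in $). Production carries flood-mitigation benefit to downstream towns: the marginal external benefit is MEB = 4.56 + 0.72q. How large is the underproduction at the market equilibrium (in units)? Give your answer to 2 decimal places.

Market equilibrium (private): 11.84 + 1.32q = 235.01 - 2.65q → q_m = 56.2141.
Social marginal cost = private MC − MEB = 7.28 + 0.60q.
Set SMC = demand: 7.28 + 0.60q = 235.01 - 2.65q → q* = 70.0708.
Gap = |56.2141 − 70.0708| = 13.8567.

13.86 units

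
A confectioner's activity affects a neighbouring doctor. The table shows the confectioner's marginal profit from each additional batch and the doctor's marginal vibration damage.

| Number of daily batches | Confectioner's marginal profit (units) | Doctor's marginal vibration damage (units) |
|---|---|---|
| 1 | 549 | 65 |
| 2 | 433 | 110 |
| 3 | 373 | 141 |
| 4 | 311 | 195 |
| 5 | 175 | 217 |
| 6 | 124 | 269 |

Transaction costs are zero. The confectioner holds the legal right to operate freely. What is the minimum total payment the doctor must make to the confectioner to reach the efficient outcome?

Left alone the confectioner would choose level 6 (marginal profit stays positive).
Efficient level: k* = 4 (marginal profit ≥ marginal vibration damage through 4).
The doctor must at least cover the confectioner's forgone profit from cutting 6→4: 175 + 124 = 299.

299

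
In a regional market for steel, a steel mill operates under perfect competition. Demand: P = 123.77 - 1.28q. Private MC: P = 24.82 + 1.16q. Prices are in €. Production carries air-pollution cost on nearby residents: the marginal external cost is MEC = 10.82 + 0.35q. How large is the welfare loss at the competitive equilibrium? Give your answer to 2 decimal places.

Market equilibrium (private): 24.82 + 1.16q = 123.77 - 1.28q → q_m = 40.5533.
Social marginal cost = private MC + MEC = 35.64 + 1.51q.
Set SMC = demand: 35.64 + 1.51q = 123.77 - 1.28q → q* = 31.5878.
The loss is the area between SMC and demand from q* to q_m; with linear curves that's a triangle of height MEC(q_m).
DWL = ½ × 8.9655 × 25.0136 = 112.1297.

DWL = €112.13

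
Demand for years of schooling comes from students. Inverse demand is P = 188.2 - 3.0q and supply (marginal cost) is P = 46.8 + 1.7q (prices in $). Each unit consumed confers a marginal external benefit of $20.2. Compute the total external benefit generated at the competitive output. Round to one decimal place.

$607.7

Market equilibrium (private): 46.8 + 1.7q = 188.2 - 3.0q → q_m = 30.0851.
Total external benefit = MEB × q_m = 20.2 × 30.0851 = 607.7190.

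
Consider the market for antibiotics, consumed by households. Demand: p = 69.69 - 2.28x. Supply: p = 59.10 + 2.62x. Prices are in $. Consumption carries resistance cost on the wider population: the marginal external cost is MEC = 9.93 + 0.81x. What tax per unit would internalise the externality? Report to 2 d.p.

Social marginal benefit = demand − MEC = 59.76 - 3.09x.
Set SMB = MC: 59.76 - 3.09x = 59.10 + 2.62x → x* = 0.1156.
The Pigouvian tax equals MEC at x*: 9.93 + 0.81×0.1156 = 10.0236.

tax = $10.02 per unit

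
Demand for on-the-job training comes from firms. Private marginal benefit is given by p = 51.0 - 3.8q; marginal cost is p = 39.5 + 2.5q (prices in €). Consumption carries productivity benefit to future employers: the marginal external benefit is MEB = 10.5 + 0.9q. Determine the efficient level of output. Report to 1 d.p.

Social marginal benefit = demand + MEB = 61.5 - 2.9q.
Set SMB = MC: 61.5 - 2.9q = 39.5 + 2.5q → q* = 4.0741.

q* = 4.1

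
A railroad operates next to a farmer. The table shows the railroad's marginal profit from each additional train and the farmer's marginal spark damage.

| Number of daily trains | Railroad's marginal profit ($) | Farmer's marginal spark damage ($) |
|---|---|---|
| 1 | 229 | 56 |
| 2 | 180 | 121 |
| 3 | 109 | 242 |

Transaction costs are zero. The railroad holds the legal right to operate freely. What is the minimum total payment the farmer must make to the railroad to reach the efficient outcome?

$109

Left alone the railroad would choose level 3 (marginal profit stays positive).
Efficient level: k* = 2 (marginal profit ≥ marginal spark damage through 2).
The farmer must at least cover the railroad's forgone profit from cutting 3→2: 109 = 109.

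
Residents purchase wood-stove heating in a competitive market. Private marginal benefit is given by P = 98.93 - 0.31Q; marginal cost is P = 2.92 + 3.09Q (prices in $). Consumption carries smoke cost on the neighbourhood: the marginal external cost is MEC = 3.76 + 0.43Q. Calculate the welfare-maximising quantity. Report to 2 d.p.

Social marginal benefit = demand − MEC = 95.17 - 0.74Q.
Set SMB = MC: 95.17 - 0.74Q = 2.92 + 3.09Q → Q* = 24.0862.

Q* = 24.09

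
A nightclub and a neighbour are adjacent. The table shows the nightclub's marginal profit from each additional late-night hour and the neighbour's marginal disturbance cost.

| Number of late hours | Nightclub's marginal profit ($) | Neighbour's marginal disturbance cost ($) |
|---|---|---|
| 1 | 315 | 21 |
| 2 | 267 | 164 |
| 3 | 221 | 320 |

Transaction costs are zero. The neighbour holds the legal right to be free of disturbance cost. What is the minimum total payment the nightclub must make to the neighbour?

$185

Efficient level: marginal profit ≥ marginal disturbance cost through level 2, so k* = 2.
With the neighbour holding the right, the nightclub must at least compensate total damage at k*: 21 + 164 = 185.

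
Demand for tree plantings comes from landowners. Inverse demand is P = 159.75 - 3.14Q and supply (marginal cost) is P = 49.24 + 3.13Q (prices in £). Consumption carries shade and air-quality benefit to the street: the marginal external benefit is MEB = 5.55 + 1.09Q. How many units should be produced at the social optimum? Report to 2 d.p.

Social marginal benefit = demand + MEB = 165.30 - 2.05Q.
Set SMB = MC: 165.30 - 2.05Q = 49.24 + 3.13Q → Q* = 22.4054.

Q* = 22.41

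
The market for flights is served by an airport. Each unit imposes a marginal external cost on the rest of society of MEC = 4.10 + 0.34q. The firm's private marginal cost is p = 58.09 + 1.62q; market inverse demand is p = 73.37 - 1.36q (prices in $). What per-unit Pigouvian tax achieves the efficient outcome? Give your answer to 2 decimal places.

tax = $5.24 per unit

Social marginal cost = private MC + MEC = 62.19 + 1.96q.
Set SMC = demand: 62.19 + 1.96q = 73.37 - 1.36q → q* = 3.3675.
The Pigouvian tax equals MEC at q*: 4.10 + 0.34×3.3675 = 5.2450.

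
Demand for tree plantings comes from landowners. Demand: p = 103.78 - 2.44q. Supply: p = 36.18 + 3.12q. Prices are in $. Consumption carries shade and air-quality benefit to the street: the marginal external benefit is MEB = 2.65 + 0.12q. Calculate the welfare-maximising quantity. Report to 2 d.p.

q* = 12.91

Social marginal benefit = demand + MEB = 106.43 - 2.32q.
Set SMB = MC: 106.43 - 2.32q = 36.18 + 3.12q → q* = 12.9136.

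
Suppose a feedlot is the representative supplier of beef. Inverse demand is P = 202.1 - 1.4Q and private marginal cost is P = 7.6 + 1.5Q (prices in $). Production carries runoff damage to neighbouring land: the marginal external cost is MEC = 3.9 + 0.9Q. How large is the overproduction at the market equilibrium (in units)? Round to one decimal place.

Market equilibrium (private): 7.6 + 1.5Q = 202.1 - 1.4Q → Q_m = 67.0690.
Social marginal cost = private MC + MEC = 11.5 + 2.4Q.
Set SMC = demand: 11.5 + 2.4Q = 202.1 - 1.4Q → Q* = 50.1579.
Gap = |67.0690 − 50.1579| = 16.9111.

16.9 units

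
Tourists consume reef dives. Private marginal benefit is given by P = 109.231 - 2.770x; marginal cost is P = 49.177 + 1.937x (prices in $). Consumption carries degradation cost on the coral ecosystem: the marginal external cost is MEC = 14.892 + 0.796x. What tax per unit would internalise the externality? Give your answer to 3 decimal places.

Social marginal benefit = demand − MEC = 94.339 - 3.566x.
Set SMB = MC: 94.339 - 3.566x = 49.177 + 1.937x → x* = 8.2068.
The Pigouvian tax equals MEC at x*: 14.892 + 0.796×8.2068 = 21.4246.

tax = $21.425 per unit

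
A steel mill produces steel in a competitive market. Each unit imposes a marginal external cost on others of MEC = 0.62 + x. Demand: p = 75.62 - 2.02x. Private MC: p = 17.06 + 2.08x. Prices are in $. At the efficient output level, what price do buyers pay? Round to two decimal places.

P = $52.67

Social marginal cost = private MC + MEC = 17.68 + 3.08x.
Set SMC = demand: 17.68 + 3.08x = 75.62 - 2.02x → x* = 11.3608.
Consumer price on the demand curve at x*: 75.62 − 2.02×11.3608 = 52.6712.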